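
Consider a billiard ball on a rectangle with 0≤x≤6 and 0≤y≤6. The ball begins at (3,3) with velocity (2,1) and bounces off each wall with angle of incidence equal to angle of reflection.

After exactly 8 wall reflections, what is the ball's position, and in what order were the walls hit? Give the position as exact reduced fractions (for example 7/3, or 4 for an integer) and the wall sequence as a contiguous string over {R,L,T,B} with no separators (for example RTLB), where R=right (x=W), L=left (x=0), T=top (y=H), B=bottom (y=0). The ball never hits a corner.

Final position: (3,6)
Wall sequence: RTLRBLRT

1. t=3/2 → R at (6,9/2); v=(-2,1)
2. t=3/2 → T at (3,6); v=(-2,-1)
3. t=3/2 → L at (0,9/2); v=(2,-1)
4. t=3 → R at (6,3/2); v=(-2,-1)
5. t=3/2 → B at (3,0); v=(-2,1)
6. t=3/2 → L at (0,3/2); v=(2,1)
7. t=3 → R at (6,9/2); v=(-2,1)
8. t=3/2 → T at (3,6); v=(-2,-1)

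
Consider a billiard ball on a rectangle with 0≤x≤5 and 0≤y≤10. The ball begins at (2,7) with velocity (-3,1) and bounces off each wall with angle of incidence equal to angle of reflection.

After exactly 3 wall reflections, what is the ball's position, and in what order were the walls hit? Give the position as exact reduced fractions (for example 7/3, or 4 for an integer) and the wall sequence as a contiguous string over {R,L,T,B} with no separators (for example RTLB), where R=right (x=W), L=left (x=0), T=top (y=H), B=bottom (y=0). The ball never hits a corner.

Final position: (3,10)
Wall sequence: LRT

1. t=2/3 → L at (0,23/3); v=(3,1)
2. t=5/3 → R at (5,28/3); v=(-3,1)
3. t=2/3 → T at (3,10); v=(-3,-1)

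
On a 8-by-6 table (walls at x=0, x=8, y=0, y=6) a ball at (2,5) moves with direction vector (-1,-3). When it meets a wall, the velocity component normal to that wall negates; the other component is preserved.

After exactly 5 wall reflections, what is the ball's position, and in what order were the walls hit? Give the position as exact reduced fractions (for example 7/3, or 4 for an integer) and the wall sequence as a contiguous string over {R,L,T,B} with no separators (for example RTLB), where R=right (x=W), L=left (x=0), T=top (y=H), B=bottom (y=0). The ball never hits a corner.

Final position: (17/3,6)
Wall sequence: BLTBT

1. t=5/3 → B at (1/3,0); v=(-1,3)
2. t=1/3 → L at (0,1); v=(1,3)
3. t=5/3 → T at (5/3,6); v=(1,-3)
4. t=2 → B at (11/3,0); v=(1,3)
5. t=2 → T at (17/3,6); v=(1,-3)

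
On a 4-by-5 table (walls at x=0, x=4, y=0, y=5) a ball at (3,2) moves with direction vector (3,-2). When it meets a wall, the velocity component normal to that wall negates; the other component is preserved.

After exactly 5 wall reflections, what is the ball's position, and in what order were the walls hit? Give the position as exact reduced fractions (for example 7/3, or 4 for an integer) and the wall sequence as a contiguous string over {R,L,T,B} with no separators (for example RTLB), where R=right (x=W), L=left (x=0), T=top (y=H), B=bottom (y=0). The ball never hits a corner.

Final position: (5/2,5)
Wall sequence: RBLRT

1. t=1/3 → R at (4,4/3); v=(-3,-2)
2. t=2/3 → B at (2,0); v=(-3,2)
3. t=2/3 → L at (0,4/3); v=(3,2)
4. t=4/3 → R at (4,4); v=(-3,2)
5. t=1/2 → T at (5/2,5); v=(-3,-2)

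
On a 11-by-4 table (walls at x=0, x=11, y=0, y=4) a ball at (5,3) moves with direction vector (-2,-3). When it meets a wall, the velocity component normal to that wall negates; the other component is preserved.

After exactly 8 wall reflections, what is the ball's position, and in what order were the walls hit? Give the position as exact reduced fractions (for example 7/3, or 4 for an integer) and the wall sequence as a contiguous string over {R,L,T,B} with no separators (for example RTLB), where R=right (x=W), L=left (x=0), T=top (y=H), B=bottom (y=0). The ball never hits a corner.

Final position: (11,3)
Wall sequence: BTLBTBTR

1. t=1 → B at (3,0); v=(-2,3)
2. t=4/3 → T at (1/3,4); v=(-2,-3)
3. t=1/6 → L at (0,7/2); v=(2,-3)
4. t=7/6 → B at (7/3,0); v=(2,3)
5. t=4/3 → T at (5,4); v=(2,-3)
6. t=4/3 → B at (23/3,0); v=(2,3)
7. t=4/3 → T at (31/3,4); v=(2,-3)
8. t=1/3 → R at (11,3); v=(-2,-3)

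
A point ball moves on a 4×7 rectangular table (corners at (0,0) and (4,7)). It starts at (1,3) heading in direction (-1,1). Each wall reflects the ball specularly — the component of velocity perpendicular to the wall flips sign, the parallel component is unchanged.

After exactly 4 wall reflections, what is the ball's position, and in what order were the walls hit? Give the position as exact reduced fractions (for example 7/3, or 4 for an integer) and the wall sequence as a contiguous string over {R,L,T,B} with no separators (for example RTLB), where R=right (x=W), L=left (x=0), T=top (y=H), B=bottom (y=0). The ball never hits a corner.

1. t=1 → L at (0,4); v=(1,1)
2. t=3 → T at (3,7); v=(1,-1)
3. t=1 → R at (4,6); v=(-1,-1)
4. t=4 → L at (0,2); v=(1,-1)

Final position: (0,2)
Wall sequence: LTRL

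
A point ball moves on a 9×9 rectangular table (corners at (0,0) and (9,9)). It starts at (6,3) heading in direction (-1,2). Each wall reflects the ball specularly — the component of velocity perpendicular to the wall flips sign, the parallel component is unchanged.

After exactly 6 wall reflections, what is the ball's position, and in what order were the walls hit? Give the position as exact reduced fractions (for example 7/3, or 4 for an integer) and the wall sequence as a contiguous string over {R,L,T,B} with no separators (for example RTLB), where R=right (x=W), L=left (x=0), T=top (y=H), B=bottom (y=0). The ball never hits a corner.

Final position: (15/2,0)
Wall sequence: TLBTRB

1. t=3 → T at (3,9); v=(-1,-2)
2. t=3 → L at (0,3); v=(1,-2)
3. t=3/2 → B at (3/2,0); v=(1,2)
4. t=9/2 → T at (6,9); v=(1,-2)
5. t=3 → R at (9,3); v=(-1,-2)
6. t=3/2 → B at (15/2,0); v=(-1,2)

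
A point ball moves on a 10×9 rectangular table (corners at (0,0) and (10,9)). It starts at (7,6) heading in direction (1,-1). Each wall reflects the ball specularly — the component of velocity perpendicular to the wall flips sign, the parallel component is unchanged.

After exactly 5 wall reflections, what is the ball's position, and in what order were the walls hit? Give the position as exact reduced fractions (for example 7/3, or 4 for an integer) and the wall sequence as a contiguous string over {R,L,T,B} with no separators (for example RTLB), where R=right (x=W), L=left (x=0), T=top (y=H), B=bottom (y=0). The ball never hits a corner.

Final position: (10,1)
Wall sequence: RBLTR

1. t=3 → R at (10,3); v=(-1,-1)
2. t=3 → B at (7,0); v=(-1,1)
3. t=7 → L at (0,7); v=(1,1)
4. t=2 → T at (2,9); v=(1,-1)
5. t=8 → R at (10,1); v=(-1,-1)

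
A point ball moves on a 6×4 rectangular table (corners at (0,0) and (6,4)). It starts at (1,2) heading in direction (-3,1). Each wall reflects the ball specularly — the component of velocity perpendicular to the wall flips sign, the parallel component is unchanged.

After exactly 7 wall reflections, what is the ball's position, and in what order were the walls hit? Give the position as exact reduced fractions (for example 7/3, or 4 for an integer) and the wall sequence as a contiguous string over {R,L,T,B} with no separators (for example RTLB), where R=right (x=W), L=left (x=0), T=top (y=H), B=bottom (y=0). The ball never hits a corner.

1. t=1/3 → L at (0,7/3); v=(3,1)
2. t=5/3 → T at (5,4); v=(3,-1)
3. t=1/3 → R at (6,11/3); v=(-3,-1)
4. t=2 → L at (0,5/3); v=(3,-1)
5. t=5/3 → B at (5,0); v=(3,1)
6. t=1/3 → R at (6,1/3); v=(-3,1)
7. t=2 → L at (0,7/3); v=(3,1)

Final position: (0,7/3)
Wall sequence: LTRLBRL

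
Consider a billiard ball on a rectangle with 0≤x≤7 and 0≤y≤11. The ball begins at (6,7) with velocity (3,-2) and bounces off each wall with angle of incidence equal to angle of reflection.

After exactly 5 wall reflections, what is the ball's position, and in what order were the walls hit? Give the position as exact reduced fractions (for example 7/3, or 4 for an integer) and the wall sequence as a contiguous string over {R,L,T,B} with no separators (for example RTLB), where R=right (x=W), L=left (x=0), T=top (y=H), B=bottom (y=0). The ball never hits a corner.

1. t=1/3 → R at (7,19/3); v=(-3,-2)
2. t=7/3 → L at (0,5/3); v=(3,-2)
3. t=5/6 → B at (5/2,0); v=(3,2)
4. t=3/2 → R at (7,3); v=(-3,2)
5. t=7/3 → L at (0,23/3); v=(3,2)

Final position: (0,23/3)
Wall sequence: RLBRL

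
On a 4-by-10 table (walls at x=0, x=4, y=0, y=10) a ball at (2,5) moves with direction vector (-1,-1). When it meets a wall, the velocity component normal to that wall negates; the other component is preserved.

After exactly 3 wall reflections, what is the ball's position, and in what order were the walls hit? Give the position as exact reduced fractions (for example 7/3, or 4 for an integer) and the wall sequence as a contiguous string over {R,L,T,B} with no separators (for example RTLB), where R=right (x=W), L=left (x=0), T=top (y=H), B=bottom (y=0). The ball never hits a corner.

1. t=2 → L at (0,3); v=(1,-1)
2. t=3 → B at (3,0); v=(1,1)
3. t=1 → R at (4,1); v=(-1,1)

Final position: (4,1)
Wall sequence: LBR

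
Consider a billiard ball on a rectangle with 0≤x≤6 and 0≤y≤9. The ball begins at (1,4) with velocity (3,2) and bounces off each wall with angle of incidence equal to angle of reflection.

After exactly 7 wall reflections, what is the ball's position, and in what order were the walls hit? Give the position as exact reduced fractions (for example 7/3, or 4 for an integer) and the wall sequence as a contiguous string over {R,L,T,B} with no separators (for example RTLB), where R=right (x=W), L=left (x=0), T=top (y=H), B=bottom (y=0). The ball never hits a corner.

1. t=5/3 → R at (6,22/3); v=(-3,2)
2. t=5/6 → T at (7/2,9); v=(-3,-2)
3. t=7/6 → L at (0,20/3); v=(3,-2)
4. t=2 → R at (6,8/3); v=(-3,-2)
5. t=4/3 → B at (2,0); v=(-3,2)
6. t=2/3 → L at (0,4/3); v=(3,2)
7. t=2 → R at (6,16/3); v=(-3,2)

Final position: (6,16/3)
Wall sequence: RTLRBLR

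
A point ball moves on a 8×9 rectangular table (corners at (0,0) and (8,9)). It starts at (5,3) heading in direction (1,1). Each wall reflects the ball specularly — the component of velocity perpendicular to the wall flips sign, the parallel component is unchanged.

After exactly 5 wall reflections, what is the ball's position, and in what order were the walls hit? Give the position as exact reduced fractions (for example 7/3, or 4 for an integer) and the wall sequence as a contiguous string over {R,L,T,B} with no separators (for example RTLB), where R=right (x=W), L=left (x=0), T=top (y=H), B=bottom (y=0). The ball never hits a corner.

Final position: (8,4)
Wall sequence: RTLBR

1. t=3 → R at (8,6); v=(-1,1)
2. t=3 → T at (5,9); v=(-1,-1)
3. t=5 → L at (0,4); v=(1,-1)
4. t=4 → B at (4,0); v=(1,1)
5. t=4 → R at (8,4); v=(-1,1)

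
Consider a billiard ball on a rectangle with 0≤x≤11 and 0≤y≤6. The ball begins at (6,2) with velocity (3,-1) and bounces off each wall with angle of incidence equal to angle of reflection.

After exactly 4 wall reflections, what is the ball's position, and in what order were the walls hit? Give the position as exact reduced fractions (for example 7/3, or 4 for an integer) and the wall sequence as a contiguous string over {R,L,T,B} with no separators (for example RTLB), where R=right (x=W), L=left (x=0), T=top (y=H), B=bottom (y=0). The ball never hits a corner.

1. t=5/3 → R at (11,1/3); v=(-3,-1)
2. t=1/3 → B at (10,0); v=(-3,1)
3. t=10/3 → L at (0,10/3); v=(3,1)
4. t=8/3 → T at (8,6); v=(3,-1)

Final position: (8,6)
Wall sequence: RBLT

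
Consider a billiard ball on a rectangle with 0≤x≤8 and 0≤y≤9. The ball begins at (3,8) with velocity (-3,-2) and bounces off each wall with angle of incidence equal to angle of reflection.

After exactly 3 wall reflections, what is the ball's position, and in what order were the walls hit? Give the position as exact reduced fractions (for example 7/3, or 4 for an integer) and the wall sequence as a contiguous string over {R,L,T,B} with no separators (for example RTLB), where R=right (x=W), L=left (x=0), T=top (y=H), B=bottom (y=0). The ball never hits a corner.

1. t=1 → L at (0,6); v=(3,-2)
2. t=8/3 → R at (8,2/3); v=(-3,-2)
3. t=1/3 → B at (7,0); v=(-3,2)

Final position: (7,0)
Wall sequence: LRB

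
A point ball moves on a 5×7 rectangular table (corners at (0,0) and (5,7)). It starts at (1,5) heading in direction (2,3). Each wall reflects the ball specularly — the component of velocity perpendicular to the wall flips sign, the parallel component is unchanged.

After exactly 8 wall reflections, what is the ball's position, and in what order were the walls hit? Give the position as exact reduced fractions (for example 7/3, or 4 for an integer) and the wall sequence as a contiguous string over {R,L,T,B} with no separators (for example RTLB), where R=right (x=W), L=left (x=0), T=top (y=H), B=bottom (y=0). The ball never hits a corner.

1. t=2/3 → T at (7/3,7); v=(2,-3)
2. t=4/3 → R at (5,3); v=(-2,-3)
3. t=1 → B at (3,0); v=(-2,3)
4. t=3/2 → L at (0,9/2); v=(2,3)
5. t=5/6 → T at (5/3,7); v=(2,-3)
6. t=5/3 → R at (5,2); v=(-2,-3)
7. t=2/3 → B at (11/3,0); v=(-2,3)
8. t=11/6 → L at (0,11/2); v=(2,3)

Final position: (0,11/2)
Wall sequence: TRBLTRBL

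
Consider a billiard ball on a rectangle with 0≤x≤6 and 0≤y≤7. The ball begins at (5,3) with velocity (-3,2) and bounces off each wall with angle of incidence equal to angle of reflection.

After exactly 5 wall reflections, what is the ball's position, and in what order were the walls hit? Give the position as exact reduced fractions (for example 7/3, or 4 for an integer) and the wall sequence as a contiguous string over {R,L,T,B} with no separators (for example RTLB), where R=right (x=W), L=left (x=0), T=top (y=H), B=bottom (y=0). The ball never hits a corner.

1. t=5/3 → L at (0,19/3); v=(3,2)
2. t=1/3 → T at (1,7); v=(3,-2)
3. t=5/3 → R at (6,11/3); v=(-3,-2)
4. t=11/6 → B at (1/2,0); v=(-3,2)
5. t=1/6 → L at (0,1/3); v=(3,2)

Final position: (0,1/3)
Wall sequence: LTRBL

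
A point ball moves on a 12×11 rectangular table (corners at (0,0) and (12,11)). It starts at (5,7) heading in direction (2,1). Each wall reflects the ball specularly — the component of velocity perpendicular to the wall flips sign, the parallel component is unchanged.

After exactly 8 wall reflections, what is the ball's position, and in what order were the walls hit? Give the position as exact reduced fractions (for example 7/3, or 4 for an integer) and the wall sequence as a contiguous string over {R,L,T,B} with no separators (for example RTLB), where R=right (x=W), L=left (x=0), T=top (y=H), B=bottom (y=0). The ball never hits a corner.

Final position: (12,19/2)
Wall sequence: RTLBRLTR

1. t=7/2 → R at (12,21/2); v=(-2,1)
2. t=1/2 → T at (11,11); v=(-2,-1)
3. t=11/2 → L at (0,11/2); v=(2,-1)
4. t=11/2 → B at (11,0); v=(2,1)
5. t=1/2 → R at (12,1/2); v=(-2,1)
6. t=6 → L at (0,13/2); v=(2,1)
7. t=9/2 → T at (9,11); v=(2,-1)
8. t=3/2 → R at (12,19/2); v=(-2,-1)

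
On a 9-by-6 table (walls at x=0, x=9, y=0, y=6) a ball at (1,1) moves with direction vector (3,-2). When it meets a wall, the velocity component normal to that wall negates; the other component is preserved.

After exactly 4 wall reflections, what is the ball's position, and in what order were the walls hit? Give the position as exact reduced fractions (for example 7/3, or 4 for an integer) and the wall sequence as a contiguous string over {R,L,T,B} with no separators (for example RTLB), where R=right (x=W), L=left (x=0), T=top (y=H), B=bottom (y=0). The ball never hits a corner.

1. t=1/2 → B at (5/2,0); v=(3,2)
2. t=13/6 → R at (9,13/3); v=(-3,2)
3. t=5/6 → T at (13/2,6); v=(-3,-2)
4. t=13/6 → L at (0,5/3); v=(3,-2)

Final position: (0,5/3)
Wall sequence: BRTL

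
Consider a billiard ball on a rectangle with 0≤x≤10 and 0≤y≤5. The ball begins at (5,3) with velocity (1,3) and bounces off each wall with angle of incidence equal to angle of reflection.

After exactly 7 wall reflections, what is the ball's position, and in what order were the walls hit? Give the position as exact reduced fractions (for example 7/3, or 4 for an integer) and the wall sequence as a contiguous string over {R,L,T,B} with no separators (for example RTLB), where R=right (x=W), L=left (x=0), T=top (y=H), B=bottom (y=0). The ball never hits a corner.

1. t=2/3 → T at (17/3,5); v=(1,-3)
2. t=5/3 → B at (22/3,0); v=(1,3)
3. t=5/3 → T at (9,5); v=(1,-3)
4. t=1 → R at (10,2); v=(-1,-3)
5. t=2/3 → B at (28/3,0); v=(-1,3)
6. t=5/3 → T at (23/3,5); v=(-1,-3)
7. t=5/3 → B at (6,0); v=(-1,3)

Final position: (6,0)
Wall sequence: TBTRBTB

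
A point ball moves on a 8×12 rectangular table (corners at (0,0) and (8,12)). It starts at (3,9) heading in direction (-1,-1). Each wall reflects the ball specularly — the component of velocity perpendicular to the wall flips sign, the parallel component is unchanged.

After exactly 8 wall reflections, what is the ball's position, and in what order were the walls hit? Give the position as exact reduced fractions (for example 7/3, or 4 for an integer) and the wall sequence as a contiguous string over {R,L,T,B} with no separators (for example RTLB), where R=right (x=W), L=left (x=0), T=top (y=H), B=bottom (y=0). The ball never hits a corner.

1. t=3 → L at (0,6); v=(1,-1)
2. t=6 → B at (6,0); v=(1,1)
3. t=2 → R at (8,2); v=(-1,1)
4. t=8 → L at (0,10); v=(1,1)
5. t=2 → T at (2,12); v=(1,-1)
6. t=6 → R at (8,6); v=(-1,-1)
7. t=6 → B at (2,0); v=(-1,1)
8. t=2 → L at (0,2); v=(1,1)

Final position: (0,2)
Wall sequence: LBRLTRBL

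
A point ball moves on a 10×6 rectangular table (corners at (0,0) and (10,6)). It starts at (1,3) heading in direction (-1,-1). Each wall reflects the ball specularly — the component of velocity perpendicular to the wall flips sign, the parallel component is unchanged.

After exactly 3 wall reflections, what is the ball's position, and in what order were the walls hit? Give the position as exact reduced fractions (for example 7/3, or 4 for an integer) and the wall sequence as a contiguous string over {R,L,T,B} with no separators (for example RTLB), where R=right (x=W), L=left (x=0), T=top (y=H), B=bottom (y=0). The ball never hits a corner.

Final position: (8,6)
Wall sequence: LBT

1. t=1 → L at (0,2); v=(1,-1)
2. t=2 → B at (2,0); v=(1,1)
3. t=6 → T at (8,6); v=(1,-1)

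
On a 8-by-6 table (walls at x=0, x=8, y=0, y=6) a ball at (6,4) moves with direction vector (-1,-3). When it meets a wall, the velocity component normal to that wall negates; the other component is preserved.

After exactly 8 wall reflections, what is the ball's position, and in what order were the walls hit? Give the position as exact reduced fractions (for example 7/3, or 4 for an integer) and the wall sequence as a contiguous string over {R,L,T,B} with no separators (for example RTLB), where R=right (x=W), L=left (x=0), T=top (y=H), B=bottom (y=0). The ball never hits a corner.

Final position: (22/3,0)
Wall sequence: BTBLTBTB

1. t=4/3 → B at (14/3,0); v=(-1,3)
2. t=2 → T at (8/3,6); v=(-1,-3)
3. t=2 → B at (2/3,0); v=(-1,3)
4. t=2/3 → L at (0,2); v=(1,3)
5. t=4/3 → T at (4/3,6); v=(1,-3)
6. t=2 → B at (10/3,0); v=(1,3)
7. t=2 → T at (16/3,6); v=(1,-3)
8. t=2 → B at (22/3,0); v=(1,3)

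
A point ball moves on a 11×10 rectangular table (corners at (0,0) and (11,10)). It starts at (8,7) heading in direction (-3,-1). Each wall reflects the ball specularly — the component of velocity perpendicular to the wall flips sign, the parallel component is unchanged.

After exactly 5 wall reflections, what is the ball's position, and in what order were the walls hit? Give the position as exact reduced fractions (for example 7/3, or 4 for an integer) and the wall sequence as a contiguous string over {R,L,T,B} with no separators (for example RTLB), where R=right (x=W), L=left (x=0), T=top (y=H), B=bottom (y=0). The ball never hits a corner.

Final position: (11,20/3)
Wall sequence: LRBLR

1. t=8/3 → L at (0,13/3); v=(3,-1)
2. t=11/3 → R at (11,2/3); v=(-3,-1)
3. t=2/3 → B at (9,0); v=(-3,1)
4. t=3 → L at (0,3); v=(3,1)
5. t=11/3 → R at (11,20/3); v=(-3,1)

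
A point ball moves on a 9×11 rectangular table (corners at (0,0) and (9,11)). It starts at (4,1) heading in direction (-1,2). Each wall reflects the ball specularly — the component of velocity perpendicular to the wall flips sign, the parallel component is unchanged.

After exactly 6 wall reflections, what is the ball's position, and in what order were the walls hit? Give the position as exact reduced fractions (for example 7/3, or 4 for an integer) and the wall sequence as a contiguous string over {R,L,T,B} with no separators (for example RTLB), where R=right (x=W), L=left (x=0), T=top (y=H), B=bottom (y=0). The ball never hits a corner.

Final position: (1/2,0)
Wall sequence: LTBRTB

1. t=4 → L at (0,9); v=(1,2)
2. t=1 → T at (1,11); v=(1,-2)
3. t=11/2 → B at (13/2,0); v=(1,2)
4. t=5/2 → R at (9,5); v=(-1,2)
5. t=3 → T at (6,11); v=(-1,-2)
6. t=11/2 → B at (1/2,0); v=(-1,2)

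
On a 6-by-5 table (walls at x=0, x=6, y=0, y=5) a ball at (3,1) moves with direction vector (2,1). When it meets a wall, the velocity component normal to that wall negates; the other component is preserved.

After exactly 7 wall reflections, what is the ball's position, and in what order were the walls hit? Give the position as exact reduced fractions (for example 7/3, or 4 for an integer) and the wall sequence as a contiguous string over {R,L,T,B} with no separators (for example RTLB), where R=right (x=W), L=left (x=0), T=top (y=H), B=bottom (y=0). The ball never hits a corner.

Final position: (6,9/2)
Wall sequence: RTLRBLR

1. t=3/2 → R at (6,5/2); v=(-2,1)
2. t=5/2 → T at (1,5); v=(-2,-1)
3. t=1/2 → L at (0,9/2); v=(2,-1)
4. t=3 → R at (6,3/2); v=(-2,-1)
5. t=3/2 → B at (3,0); v=(-2,1)
6. t=3/2 → L at (0,3/2); v=(2,1)
7. t=3 → R at (6,9/2); v=(-2,1)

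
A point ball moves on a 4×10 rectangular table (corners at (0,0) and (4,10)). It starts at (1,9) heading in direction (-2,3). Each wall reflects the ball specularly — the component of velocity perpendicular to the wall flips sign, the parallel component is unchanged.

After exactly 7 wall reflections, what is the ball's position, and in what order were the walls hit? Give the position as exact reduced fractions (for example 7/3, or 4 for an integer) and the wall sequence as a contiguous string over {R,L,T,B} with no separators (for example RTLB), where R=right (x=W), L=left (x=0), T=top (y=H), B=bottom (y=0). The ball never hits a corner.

Final position: (3,10)
Wall sequence: TLRBLRT

1. t=1/3 → T at (1/3,10); v=(-2,-3)
2. t=1/6 → L at (0,19/2); v=(2,-3)
3. t=2 → R at (4,7/2); v=(-2,-3)
4. t=7/6 → B at (5/3,0); v=(-2,3)
5. t=5/6 → L at (0,5/2); v=(2,3)
6. t=2 → R at (4,17/2); v=(-2,3)
7. t=1/2 → T at (3,10); v=(-2,-3)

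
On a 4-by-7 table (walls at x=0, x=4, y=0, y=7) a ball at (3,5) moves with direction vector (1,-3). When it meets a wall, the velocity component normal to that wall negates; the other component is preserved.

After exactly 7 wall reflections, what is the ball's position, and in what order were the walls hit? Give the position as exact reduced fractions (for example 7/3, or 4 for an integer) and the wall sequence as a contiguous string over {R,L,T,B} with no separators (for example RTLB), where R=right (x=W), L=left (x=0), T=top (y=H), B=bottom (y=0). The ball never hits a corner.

Final position: (4,6)
Wall sequence: RBTLBTR

1. t=1 → R at (4,2); v=(-1,-3)
2. t=2/3 → B at (10/3,0); v=(-1,3)
3. t=7/3 → T at (1,7); v=(-1,-3)
4. t=1 → L at (0,4); v=(1,-3)
5. t=4/3 → B at (4/3,0); v=(1,3)
6. t=7/3 → T at (11/3,7); v=(1,-3)
7. t=1/3 → R at (4,6); v=(-1,-3)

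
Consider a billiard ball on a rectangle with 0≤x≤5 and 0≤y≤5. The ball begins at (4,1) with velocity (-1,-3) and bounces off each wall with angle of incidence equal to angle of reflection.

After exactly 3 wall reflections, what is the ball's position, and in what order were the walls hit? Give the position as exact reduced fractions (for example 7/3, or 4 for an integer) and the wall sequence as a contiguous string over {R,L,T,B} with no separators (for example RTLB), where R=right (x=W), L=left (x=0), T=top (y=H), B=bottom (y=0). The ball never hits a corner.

Final position: (1/3,0)
Wall sequence: BTB

1. t=1/3 → B at (11/3,0); v=(-1,3)
2. t=5/3 → T at (2,5); v=(-1,-3)
3. t=5/3 → B at (1/3,0); v=(-1,3)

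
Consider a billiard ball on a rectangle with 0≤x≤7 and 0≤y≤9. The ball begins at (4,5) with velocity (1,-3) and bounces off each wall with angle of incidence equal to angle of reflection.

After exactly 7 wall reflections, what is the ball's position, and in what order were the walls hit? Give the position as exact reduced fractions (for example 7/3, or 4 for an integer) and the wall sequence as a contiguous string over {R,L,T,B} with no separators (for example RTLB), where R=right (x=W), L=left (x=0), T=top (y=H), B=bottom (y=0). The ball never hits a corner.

Final position: (11/3,0)
Wall sequence: BRTBLTB

1. t=5/3 → B at (17/3,0); v=(1,3)
2. t=4/3 → R at (7,4); v=(-1,3)
3. t=5/3 → T at (16/3,9); v=(-1,-3)
4. t=3 → B at (7/3,0); v=(-1,3)
5. t=7/3 → L at (0,7); v=(1,3)
6. t=2/3 → T at (2/3,9); v=(1,-3)
7. t=3 → B at (11/3,0); v=(1,3)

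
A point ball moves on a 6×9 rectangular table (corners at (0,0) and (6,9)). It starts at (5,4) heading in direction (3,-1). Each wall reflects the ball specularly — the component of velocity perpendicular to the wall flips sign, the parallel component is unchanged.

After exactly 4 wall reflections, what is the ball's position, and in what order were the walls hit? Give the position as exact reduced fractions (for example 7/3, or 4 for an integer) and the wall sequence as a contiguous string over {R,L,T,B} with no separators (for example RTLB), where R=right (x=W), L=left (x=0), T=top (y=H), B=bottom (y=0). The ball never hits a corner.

1. t=1/3 → R at (6,11/3); v=(-3,-1)
2. t=2 → L at (0,5/3); v=(3,-1)
3. t=5/3 → B at (5,0); v=(3,1)
4. t=1/3 → R at (6,1/3); v=(-3,1)

Final position: (6,1/3)
Wall sequence: RLBR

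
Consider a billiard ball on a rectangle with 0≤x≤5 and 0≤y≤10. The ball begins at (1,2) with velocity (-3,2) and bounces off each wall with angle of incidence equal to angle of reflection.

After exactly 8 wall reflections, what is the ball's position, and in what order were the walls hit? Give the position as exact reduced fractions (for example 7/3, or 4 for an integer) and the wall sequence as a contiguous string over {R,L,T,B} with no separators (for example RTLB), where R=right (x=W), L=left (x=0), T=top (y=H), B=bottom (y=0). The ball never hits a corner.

Final position: (4,0)
Wall sequence: LRLTRLRB

1. t=1/3 → L at (0,8/3); v=(3,2)
2. t=5/3 → R at (5,6); v=(-3,2)
3. t=5/3 → L at (0,28/3); v=(3,2)
4. t=1/3 → T at (1,10); v=(3,-2)
5. t=4/3 → R at (5,22/3); v=(-3,-2)
6. t=5/3 → L at (0,4); v=(3,-2)
7. t=5/3 → R at (5,2/3); v=(-3,-2)
8. t=1/3 → B at (4,0); v=(-3,2)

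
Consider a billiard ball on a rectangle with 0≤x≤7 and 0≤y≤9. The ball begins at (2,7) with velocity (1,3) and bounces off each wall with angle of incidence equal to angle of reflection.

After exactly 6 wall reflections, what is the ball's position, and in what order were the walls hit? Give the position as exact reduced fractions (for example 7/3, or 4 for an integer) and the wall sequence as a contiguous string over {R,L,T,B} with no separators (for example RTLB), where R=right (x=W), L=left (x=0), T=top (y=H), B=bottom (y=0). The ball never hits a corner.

1. t=2/3 → T at (8/3,9); v=(1,-3)
2. t=3 → B at (17/3,0); v=(1,3)
3. t=4/3 → R at (7,4); v=(-1,3)
4. t=5/3 → T at (16/3,9); v=(-1,-3)
5. t=3 → B at (7/3,0); v=(-1,3)
6. t=7/3 → L at (0,7); v=(1,3)

Final position: (0,7)
Wall sequence: TBRTBL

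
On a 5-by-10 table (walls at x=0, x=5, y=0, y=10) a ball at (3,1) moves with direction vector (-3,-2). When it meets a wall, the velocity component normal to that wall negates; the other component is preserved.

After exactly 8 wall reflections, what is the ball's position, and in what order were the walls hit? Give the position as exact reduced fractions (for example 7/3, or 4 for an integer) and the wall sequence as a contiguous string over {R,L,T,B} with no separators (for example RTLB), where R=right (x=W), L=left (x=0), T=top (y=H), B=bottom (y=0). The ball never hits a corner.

Final position: (5,7/3)
Wall sequence: BLRLTRLR

1. t=1/2 → B at (3/2,0); v=(-3,2)
2. t=1/2 → L at (0,1); v=(3,2)
3. t=5/3 → R at (5,13/3); v=(-3,2)
4. t=5/3 → L at (0,23/3); v=(3,2)
5. t=7/6 → T at (7/2,10); v=(3,-2)
6. t=1/2 → R at (5,9); v=(-3,-2)
7. t=5/3 → L at (0,17/3); v=(3,-2)
8. t=5/3 → R at (5,7/3); v=(-3,-2)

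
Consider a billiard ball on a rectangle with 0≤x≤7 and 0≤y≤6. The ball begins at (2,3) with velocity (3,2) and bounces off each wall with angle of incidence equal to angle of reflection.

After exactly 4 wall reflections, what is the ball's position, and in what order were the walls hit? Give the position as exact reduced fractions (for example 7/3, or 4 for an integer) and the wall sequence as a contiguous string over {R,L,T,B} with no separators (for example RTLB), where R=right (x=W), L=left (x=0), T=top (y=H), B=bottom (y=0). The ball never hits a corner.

1. t=3/2 → T at (13/2,6); v=(3,-2)
2. t=1/6 → R at (7,17/3); v=(-3,-2)
3. t=7/3 → L at (0,1); v=(3,-2)
4. t=1/2 → B at (3/2,0); v=(3,2)

Final position: (3/2,0)
Wall sequence: TRLB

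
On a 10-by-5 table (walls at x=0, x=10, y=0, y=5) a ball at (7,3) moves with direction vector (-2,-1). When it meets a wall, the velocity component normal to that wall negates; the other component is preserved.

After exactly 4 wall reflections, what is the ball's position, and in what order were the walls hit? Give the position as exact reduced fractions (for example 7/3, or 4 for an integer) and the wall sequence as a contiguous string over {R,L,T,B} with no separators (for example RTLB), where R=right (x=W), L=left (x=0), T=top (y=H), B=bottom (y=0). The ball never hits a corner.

Final position: (10,9/2)
Wall sequence: BLTR

1. t=3 → B at (1,0); v=(-2,1)
2. t=1/2 → L at (0,1/2); v=(2,1)
3. t=9/2 → T at (9,5); v=(2,-1)
4. t=1/2 → R at (10,9/2); v=(-2,-1)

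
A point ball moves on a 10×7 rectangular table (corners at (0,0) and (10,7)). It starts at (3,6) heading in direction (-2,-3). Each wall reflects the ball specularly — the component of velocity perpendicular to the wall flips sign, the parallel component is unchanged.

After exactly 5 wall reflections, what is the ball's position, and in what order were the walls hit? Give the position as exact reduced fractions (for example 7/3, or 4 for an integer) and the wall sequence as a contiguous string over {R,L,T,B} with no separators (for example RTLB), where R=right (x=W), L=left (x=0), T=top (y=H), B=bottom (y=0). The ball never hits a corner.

1. t=3/2 → L at (0,3/2); v=(2,-3)
2. t=1/2 → B at (1,0); v=(2,3)
3. t=7/3 → T at (17/3,7); v=(2,-3)
4. t=13/6 → R at (10,1/2); v=(-2,-3)
5. t=1/6 → B at (29/3,0); v=(-2,3)

Final position: (29/3,0)
Wall sequence: LBTRB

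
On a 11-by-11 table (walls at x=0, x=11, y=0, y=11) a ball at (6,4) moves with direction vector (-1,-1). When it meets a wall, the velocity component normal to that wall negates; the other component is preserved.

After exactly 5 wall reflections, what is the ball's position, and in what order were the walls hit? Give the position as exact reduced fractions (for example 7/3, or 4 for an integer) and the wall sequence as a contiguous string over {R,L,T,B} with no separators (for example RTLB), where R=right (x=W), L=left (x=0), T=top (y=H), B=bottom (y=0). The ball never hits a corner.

1. t=4 → B at (2,0); v=(-1,1)
2. t=2 → L at (0,2); v=(1,1)
3. t=9 → T at (9,11); v=(1,-1)
4. t=2 → R at (11,9); v=(-1,-1)
5. t=9 → B at (2,0); v=(-1,1)

Final position: (2,0)
Wall sequence: BLTRB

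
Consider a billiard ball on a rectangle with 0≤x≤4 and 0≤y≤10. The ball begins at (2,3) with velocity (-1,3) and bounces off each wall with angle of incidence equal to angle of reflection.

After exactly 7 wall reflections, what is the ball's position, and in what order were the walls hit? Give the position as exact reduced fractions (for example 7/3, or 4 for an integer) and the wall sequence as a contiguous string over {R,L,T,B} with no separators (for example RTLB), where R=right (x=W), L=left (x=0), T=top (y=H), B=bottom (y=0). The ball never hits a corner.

1. t=2 → L at (0,9); v=(1,3)
2. t=1/3 → T at (1/3,10); v=(1,-3)
3. t=10/3 → B at (11/3,0); v=(1,3)
4. t=1/3 → R at (4,1); v=(-1,3)
5. t=3 → T at (1,10); v=(-1,-3)
6. t=1 → L at (0,7); v=(1,-3)
7. t=7/3 → B at (7/3,0); v=(1,3)

Final position: (7/3,0)
Wall sequence: LTBRTLB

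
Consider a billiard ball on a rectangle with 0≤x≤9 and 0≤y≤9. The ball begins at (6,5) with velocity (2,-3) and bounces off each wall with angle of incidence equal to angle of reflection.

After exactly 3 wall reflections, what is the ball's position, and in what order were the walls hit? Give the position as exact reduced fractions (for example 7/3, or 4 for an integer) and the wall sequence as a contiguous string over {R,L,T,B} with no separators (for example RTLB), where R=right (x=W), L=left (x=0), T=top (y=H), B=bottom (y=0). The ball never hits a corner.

1. t=3/2 → R at (9,1/2); v=(-2,-3)
2. t=1/6 → B at (26/3,0); v=(-2,3)
3. t=3 → T at (8/3,9); v=(-2,-3)

Final position: (8/3,9)
Wall sequence: RBT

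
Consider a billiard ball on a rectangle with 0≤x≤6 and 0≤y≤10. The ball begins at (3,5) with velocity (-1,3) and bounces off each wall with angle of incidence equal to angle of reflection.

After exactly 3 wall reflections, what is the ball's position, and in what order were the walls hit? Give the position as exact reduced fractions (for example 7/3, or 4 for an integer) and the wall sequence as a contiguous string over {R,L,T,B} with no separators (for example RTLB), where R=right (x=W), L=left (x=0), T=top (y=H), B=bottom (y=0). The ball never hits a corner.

1. t=5/3 → T at (4/3,10); v=(-1,-3)
2. t=4/3 → L at (0,6); v=(1,-3)
3. t=2 → B at (2,0); v=(1,3)

Final position: (2,0)
Wall sequence: TLB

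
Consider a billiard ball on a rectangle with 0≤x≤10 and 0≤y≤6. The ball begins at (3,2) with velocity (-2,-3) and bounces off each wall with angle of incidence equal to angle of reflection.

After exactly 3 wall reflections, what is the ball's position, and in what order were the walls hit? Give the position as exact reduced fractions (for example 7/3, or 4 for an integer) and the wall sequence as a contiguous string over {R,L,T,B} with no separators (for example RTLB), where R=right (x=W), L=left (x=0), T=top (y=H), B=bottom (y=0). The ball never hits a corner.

Final position: (7/3,6)
Wall sequence: BLT

1. t=2/3 → B at (5/3,0); v=(-2,3)
2. t=5/6 → L at (0,5/2); v=(2,3)
3. t=7/6 → T at (7/3,6); v=(2,-3)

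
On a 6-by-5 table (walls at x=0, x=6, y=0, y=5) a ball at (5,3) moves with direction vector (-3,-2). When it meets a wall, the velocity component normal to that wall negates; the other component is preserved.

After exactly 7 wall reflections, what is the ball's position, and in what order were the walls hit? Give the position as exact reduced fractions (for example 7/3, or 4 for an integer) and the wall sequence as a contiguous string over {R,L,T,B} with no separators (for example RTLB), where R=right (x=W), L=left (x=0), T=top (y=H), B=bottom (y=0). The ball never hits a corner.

1. t=3/2 → B at (1/2,0); v=(-3,2)
2. t=1/6 → L at (0,1/3); v=(3,2)
3. t=2 → R at (6,13/3); v=(-3,2)
4. t=1/3 → T at (5,5); v=(-3,-2)
5. t=5/3 → L at (0,5/3); v=(3,-2)
6. t=5/6 → B at (5/2,0); v=(3,2)
7. t=7/6 → R at (6,7/3); v=(-3,2)

Final position: (6,7/3)
Wall sequence: BLRTLBR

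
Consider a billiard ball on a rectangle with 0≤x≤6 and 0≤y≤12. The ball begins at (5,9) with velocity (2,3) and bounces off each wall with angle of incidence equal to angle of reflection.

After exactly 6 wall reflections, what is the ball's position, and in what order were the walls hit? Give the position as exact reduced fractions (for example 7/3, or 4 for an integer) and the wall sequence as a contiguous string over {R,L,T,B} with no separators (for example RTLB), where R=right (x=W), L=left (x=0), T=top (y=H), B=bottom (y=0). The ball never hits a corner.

1. t=1/2 → R at (6,21/2); v=(-2,3)
2. t=1/2 → T at (5,12); v=(-2,-3)
3. t=5/2 → L at (0,9/2); v=(2,-3)
4. t=3/2 → B at (3,0); v=(2,3)
5. t=3/2 → R at (6,9/2); v=(-2,3)
6. t=5/2 → T at (1,12); v=(-2,-3)

Final position: (1,12)
Wall sequence: RTLBRT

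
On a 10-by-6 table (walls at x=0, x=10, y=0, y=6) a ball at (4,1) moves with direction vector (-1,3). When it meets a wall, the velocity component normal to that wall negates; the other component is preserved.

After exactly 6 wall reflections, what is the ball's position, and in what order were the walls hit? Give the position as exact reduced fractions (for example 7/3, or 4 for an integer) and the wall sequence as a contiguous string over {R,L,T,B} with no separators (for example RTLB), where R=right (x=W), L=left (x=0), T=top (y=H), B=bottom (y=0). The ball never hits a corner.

Final position: (17/3,6)
Wall sequence: TBLTBT

1. t=5/3 → T at (7/3,6); v=(-1,-3)
2. t=2 → B at (1/3,0); v=(-1,3)
3. t=1/3 → L at (0,1); v=(1,3)
4. t=5/3 → T at (5/3,6); v=(1,-3)
5. t=2 → B at (11/3,0); v=(1,3)
6. t=2 → T at (17/3,6); v=(1,-3)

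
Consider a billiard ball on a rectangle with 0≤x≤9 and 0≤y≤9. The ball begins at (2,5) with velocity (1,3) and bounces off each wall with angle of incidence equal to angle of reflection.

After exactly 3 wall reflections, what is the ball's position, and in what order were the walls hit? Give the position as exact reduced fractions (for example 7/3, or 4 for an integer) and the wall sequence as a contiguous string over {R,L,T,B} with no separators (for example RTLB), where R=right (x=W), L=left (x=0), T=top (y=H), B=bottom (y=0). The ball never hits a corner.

1. t=4/3 → T at (10/3,9); v=(1,-3)
2. t=3 → B at (19/3,0); v=(1,3)
3. t=8/3 → R at (9,8); v=(-1,3)

Final position: (9,8)
Wall sequence: TBR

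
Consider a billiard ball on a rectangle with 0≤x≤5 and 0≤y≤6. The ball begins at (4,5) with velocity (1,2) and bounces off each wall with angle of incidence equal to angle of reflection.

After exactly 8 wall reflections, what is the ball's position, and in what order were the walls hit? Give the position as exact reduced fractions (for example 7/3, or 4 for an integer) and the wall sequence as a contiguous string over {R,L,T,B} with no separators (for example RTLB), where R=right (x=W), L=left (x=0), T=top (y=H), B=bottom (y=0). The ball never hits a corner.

Final position: (7/2,6)
Wall sequence: TRBLTBRT

1. t=1/2 → T at (9/2,6); v=(1,-2)
2. t=1/2 → R at (5,5); v=(-1,-2)
3. t=5/2 → B at (5/2,0); v=(-1,2)
4. t=5/2 → L at (0,5); v=(1,2)
5. t=1/2 → T at (1/2,6); v=(1,-2)
6. t=3 → B at (7/2,0); v=(1,2)
7. t=3/2 → R at (5,3); v=(-1,2)
8. t=3/2 → T at (7/2,6); v=(-1,-2)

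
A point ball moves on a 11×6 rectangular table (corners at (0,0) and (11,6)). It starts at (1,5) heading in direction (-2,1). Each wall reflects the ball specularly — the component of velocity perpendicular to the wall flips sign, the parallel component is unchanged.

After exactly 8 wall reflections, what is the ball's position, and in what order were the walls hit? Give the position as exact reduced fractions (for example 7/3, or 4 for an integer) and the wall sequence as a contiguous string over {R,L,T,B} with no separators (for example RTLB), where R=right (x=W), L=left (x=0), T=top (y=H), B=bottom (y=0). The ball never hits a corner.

1. t=1/2 → L at (0,11/2); v=(2,1)
2. t=1/2 → T at (1,6); v=(2,-1)
3. t=5 → R at (11,1); v=(-2,-1)
4. t=1 → B at (9,0); v=(-2,1)
5. t=9/2 → L at (0,9/2); v=(2,1)
6. t=3/2 → T at (3,6); v=(2,-1)
7. t=4 → R at (11,2); v=(-2,-1)
8. t=2 → B at (7,0); v=(-2,1)

Final position: (7,0)
Wall sequence: LTRBLTRB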